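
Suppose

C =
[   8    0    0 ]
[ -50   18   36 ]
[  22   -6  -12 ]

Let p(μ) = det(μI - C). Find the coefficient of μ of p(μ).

48

p(μ) = μ^3 - 14μ^2 + 48μ.
The coefficient of μ is 48.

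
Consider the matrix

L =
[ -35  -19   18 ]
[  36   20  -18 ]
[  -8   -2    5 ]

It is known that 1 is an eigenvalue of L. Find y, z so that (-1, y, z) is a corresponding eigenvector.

0, -2

We need (L - 1I)v = 0.
L - 1I = [[-36, -19, 18], [36, 19, -18], [-8, -2, 4]].
Row 1: (-36)·-1 + (-19)·y + (18)·z = 0
Row 2: (36)·-1 + (19)·y + (-18)·z = 0
Row 3: (-8)·-1 + (-2)·y + (4)·z = 0
Solving gives y = 0, z = -2.
Check: L·(-1, 0, -2) = (-1, 0, -2) = 1·(-1, 0, -2).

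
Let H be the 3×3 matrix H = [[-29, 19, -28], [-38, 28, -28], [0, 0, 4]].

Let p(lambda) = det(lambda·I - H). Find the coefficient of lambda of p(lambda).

-94

p(lambda) = lambda^3 - 3·lambda^2 - 94·lambda + 360.
The coefficient of lambda is -94.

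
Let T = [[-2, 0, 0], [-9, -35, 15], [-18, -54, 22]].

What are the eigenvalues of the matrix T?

Compute the characteristic polynomial p(r) = det(rI - T).
Expanding the 3×3 determinant: p(r) = r^3 + 15r^2 + 66r + 80.
Rational-root test: r = -2 gives p(-2) = 0.
Factor out (r + 2): p(r) = (r + 2)·(r^2 + 13r + 40).
The quadratic factors as (r + 8)·(r + 5).
Eigenvalues: -8, -5, -2.

-8, -5, -2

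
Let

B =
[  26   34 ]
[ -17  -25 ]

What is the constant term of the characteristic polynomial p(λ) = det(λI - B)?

p(0) = det(0·I − B) = det(−B) = (−1)^2·det(B).
det(B) = -72, so p(0) = -72.

-72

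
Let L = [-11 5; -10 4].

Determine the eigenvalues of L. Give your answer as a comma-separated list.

-6, -1

det(L - sI) = (-11 - s)(4 - s) - (5)·(-10) = s^2 + 7s + 6.
This factors as (s + 6)·(s + 1) = 0.
Eigenvalues: -6, -1.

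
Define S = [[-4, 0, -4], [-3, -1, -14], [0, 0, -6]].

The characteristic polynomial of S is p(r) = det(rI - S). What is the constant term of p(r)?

p(r) = r^3 + 11r^2 + 34r + 24.
The constant term is 24.

24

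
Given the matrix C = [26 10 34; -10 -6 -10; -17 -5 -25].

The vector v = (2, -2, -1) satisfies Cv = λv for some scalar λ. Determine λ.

Compute Cv: C·(2, -2, -1) = (-2, 2, 1).
Since Cv = λv, compare component 1: -2 = λ·2, so λ = -1.

-1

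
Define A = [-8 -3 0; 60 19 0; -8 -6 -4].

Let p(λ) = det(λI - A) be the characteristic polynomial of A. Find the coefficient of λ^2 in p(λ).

The coefficient of λ^2 of det(λI - A) is −trace(A).
trace(A) = (-8) + (19) + (-4) = 7, so the coefficient is -7.

-7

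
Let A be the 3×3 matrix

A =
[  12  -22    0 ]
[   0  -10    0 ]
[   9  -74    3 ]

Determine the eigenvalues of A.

Set up det(λI - A) = 0.
Cofactor expansion gives p(λ) = λ^3 - 5λ^2 - 114λ + 360.
Try λ = 3: p(3) = 0, so 3 is a root.
Factor out (λ - 3): p(λ) = (λ - 3)·(λ^2 - 2λ - 120).
The quadratic factors as (λ + 10)·(λ - 12).
Eigenvalues: -10, 3, 12.

-10, 3, 12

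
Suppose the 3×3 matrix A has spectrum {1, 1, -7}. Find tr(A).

trace(A) is the sum of the eigenvalues: (1) + (1) + (-7) = -5.

-5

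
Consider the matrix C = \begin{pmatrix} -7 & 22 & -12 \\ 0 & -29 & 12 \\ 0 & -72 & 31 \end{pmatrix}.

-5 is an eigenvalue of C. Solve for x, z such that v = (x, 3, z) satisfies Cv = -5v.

-3, 6

We need (C + 5I)v = 0.
C + 5I = [[-2, 22, -12], [0, -24, 12], [0, -72, 36]].
Row 1: (-2)·x + (22)·3 + (-12)·z = 0
Row 2: (0)·x + (-24)·3 + (12)·z = 0
Row 3: (0)·x + (-72)·3 + (36)·z = 0
Solving gives x = -3, z = 6.
Check: C·(-3, 3, 6) = (15, -15, -30) = -5·(-3, 3, 6).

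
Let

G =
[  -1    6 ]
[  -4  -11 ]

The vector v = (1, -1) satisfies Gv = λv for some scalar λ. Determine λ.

Compute Gv: G·(1, -1) = (-7, 7).
Since Gv = λv, compare component 1: -7 = λ·1, so λ = -7.

-7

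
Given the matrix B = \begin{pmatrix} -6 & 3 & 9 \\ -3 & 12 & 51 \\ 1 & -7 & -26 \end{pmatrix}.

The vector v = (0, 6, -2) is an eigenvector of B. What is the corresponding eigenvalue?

-5

Compute Bv: B·(0, 6, -2) = (0, -30, 10).
Since Bv = λv, compare component 2: -30 = λ·6, so λ = -5.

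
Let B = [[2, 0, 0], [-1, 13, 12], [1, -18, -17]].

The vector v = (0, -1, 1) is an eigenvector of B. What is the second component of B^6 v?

-1

First find the eigenvalue: Bv = (0, -1, 1) = 1·(0, -1, 1), so λ = 1.
Then B^6 v = λ^6·v = 1^6·(0, -1, 1) = 1·(0, -1, 1) = (0, -1, 1).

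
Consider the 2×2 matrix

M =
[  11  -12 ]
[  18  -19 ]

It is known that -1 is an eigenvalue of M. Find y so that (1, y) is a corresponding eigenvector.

1

We need (M + 1I)v = 0.
M + 1I = [[12, -12], [18, -18]].
Row 1: (12)·1 + (-12)·y = 0
Row 2: (18)·1 + (-18)·y = 0
Solving gives y = 1.
Check: M·(1, 1) = (-1, -1) = -1·(1, 1).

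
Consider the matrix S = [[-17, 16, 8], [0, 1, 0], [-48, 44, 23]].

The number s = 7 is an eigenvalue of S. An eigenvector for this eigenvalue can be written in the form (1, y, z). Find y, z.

0, 3

We need (S - 7I)v = 0.
S - 7I = [[-24, 16, 8], [0, -6, 0], [-48, 44, 16]].
Row 1: (-24)·1 + (16)·y + (8)·z = 0
Row 2: (0)·1 + (-6)·y + (0)·z = 0
Row 3: (-48)·1 + (44)·y + (16)·z = 0
Solving gives y = 0, z = 3.
Check: S·(1, 0, 3) = (7, 0, 21) = 7·(1, 0, 3).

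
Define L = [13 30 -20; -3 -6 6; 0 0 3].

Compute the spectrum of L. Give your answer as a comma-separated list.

The characteristic polynomial is p(lambda) = det(lambda·I - L).
Expanding the 3×3 determinant: p(lambda) = lambda^3 - 10·lambda^2 + 33·lambda - 36.
Try lambda = 4: p(4) = 0, so 4 is a root.
Dividing by (lambda - 4) leaves lambda^2 - 6·lambda + 9.
The quadratic factor is (lambda - 3)^2.
Eigenvalues: 3, 3, 4.

3, 3, 4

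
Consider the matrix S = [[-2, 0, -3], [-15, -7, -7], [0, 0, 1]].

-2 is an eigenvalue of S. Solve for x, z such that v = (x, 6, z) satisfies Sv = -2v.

We need (S + 2I)v = 0.
S + 2I = [[0, 0, -3], [-15, -5, -7], [0, 0, 3]].
Row 1: (0)·x + (0)·6 + (-3)·z = 0
Row 2: (-15)·x + (-5)·6 + (-7)·z = 0
Row 3: (0)·x + (0)·6 + (3)·z = 0
Solving gives x = -2, z = 0.
Check: S·(-2, 6, 0) = (4, -12, 0) = -2·(-2, 6, 0).

-2, 0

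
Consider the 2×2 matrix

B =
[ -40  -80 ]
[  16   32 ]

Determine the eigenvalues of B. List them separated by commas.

-8, 0

det(B - μI) = (-40 - μ)(32 - μ) - (-80)·(16) = μ^2 + 8μ.
This factors as (μ + 8)·μ = 0.
Eigenvalues: -8, 0.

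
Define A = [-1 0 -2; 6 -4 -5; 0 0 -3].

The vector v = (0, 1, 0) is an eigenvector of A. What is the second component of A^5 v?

First find the eigenvalue: Av = (0, -4, 0) = -4·(0, 1, 0), so λ = -4.
Then A^5 v = λ^5·v = (-4)^5·(0, 1, 0) = -1024·(0, 1, 0) = (0, -1024, 0).

-1024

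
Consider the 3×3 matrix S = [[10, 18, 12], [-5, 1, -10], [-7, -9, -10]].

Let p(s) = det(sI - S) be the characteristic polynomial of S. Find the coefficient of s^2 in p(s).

-1

The coefficient of s^2 of det(sI - S) is −trace(S).
trace(S) = (10) + (1) + (-10) = 1, so the coefficient is -1.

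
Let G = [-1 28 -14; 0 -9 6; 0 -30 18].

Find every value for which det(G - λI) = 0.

-1, 3, 6

Set up det(tI - G) = 0.
Expanding the 3×3 determinant: p(t) = t^3 - 8t^2 + 9t + 18.
Rational-root test: t = -1 gives p(-1) = 0.
Dividing by (t + 1) leaves t^2 - 9t + 18.
The quadratic factors as (t - 3)·(t - 6).
Eigenvalues: -1, 3, 6.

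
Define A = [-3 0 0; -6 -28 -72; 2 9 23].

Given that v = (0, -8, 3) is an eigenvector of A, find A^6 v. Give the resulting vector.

(0, -8, 3)

First find the eigenvalue: Av = (0, 8, -3) = -1·(0, -8, 3), so λ = -1.
Then A^6 v = λ^6·v = (-1)^6·(0, -8, 3) = 1·(0, -8, 3) = (0, -8, 3).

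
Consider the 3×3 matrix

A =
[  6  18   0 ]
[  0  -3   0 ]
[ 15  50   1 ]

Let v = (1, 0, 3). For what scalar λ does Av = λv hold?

6

Compute Av: A·(1, 0, 3) = (6, 0, 18).
Since Av = λv, compare component 1: 6 = λ·1, so λ = 6.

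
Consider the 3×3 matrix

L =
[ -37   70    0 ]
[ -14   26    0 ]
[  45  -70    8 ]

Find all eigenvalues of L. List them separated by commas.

Compute the characteristic polynomial p(r) = det(rI - L).
Expanding the 3×3 determinant: p(r) = r^3 + 3r^2 - 70r - 144.
Try r = -2: p(-2) = 0, so -2 is a root.
Factor out (r + 2): p(r) = (r + 2)·(r^2 + r - 72).
The quadratic factors as (r + 9)·(r - 8).
Eigenvalues: -9, -2, 8.

-9, -2, 8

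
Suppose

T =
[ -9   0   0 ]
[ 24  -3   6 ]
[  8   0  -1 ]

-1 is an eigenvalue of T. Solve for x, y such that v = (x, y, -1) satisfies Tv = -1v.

0, -3

We need (T + 1I)v = 0.
T + 1I = [[-8, 0, 0], [24, -2, 6], [8, 0, 0]].
Row 1: (-8)·x + (0)·y + (0)·-1 = 0
Row 2: (24)·x + (-2)·y + (6)·-1 = 0
Row 3: (8)·x + (0)·y + (0)·-1 = 0
Solving gives x = 0, y = -3.
Check: T·(0, -3, -1) = (0, 3, 1) = -1·(0, -3, -1).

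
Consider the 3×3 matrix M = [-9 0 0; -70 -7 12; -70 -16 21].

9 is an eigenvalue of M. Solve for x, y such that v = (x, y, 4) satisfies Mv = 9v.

0, 3

We need (M - 9I)v = 0.
M - 9I = [[-18, 0, 0], [-70, -16, 12], [-70, -16, 12]].
Row 1: (-18)·x + (0)·y + (0)·4 = 0
Row 2: (-70)·x + (-16)·y + (12)·4 = 0
Row 3: (-70)·x + (-16)·y + (12)·4 = 0
Solving gives x = 0, y = 3.
Check: M·(0, 3, 4) = (0, 27, 36) = 9·(0, 3, 4).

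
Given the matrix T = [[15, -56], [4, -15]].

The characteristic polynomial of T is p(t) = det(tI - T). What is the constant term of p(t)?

p(t) = t^2 - 1.
The constant term is -1.

-1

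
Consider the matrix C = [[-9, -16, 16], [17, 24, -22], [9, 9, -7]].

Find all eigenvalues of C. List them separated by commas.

Compute the characteristic polynomial p(s) = det(sI - C).
Expanding the 3×3 determinant: p(s) = s^3 - 8s^2 + 5s + 14.
Since p(-1) = 0, s = -1 is a root.
Dividing by (s + 1) leaves s^2 - 9s + 14.
The quadratic factors as (s - 2)·(s - 7).
Eigenvalues: -1, 2, 7.

-1, 2, 7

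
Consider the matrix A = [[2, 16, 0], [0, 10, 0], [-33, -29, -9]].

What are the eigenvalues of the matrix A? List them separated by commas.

Set up det(λI - A) = 0.
Cofactor expansion gives p(λ) = λ^3 - 3λ^2 - 88λ + 180.
Since p(2) = 0, λ = 2 is a root.
Dividing by (λ - 2) leaves λ^2 - λ - 90.
The quadratic factors as (λ + 9)·(λ - 10).
Eigenvalues: -9, 2, 10.

-9, 2, 10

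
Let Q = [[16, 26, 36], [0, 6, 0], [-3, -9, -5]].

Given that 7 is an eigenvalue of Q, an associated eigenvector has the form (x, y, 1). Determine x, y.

We need (Q - 7I)v = 0.
Q - 7I = [[9, 26, 36], [0, -1, 0], [-3, -9, -12]].
Row 1: (9)·x + (26)·y + (36)·1 = 0
Row 2: (0)·x + (-1)·y + (0)·1 = 0
Row 3: (-3)·x + (-9)·y + (-12)·1 = 0
Solving gives x = -4, y = 0.
Check: Q·(-4, 0, 1) = (-28, 0, 7) = 7·(-4, 0, 1).

-4, 0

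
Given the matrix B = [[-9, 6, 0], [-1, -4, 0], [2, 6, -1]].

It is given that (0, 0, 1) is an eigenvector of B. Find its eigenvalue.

Compute Bv: B·(0, 0, 1) = (0, 0, -1).
Since Bv = λv, compare component 3: -1 = λ·1, so λ = -1.

-1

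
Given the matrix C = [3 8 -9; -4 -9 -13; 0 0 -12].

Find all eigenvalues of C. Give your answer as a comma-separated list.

-12, -5, -1

The characteristic polynomial is p(λ) = det(λI - C).
Expanding along the first row, p(λ) = λ^3 + 18λ^2 + 77λ + 60.
Since p(-1) = 0, λ = -1 is a root.
Factor out (λ + 1): p(λ) = (λ + 1)·(λ^2 + 17λ + 60).
The quadratic factors as (λ + 12)·(λ + 5).
Eigenvalues: -12, -5, -1.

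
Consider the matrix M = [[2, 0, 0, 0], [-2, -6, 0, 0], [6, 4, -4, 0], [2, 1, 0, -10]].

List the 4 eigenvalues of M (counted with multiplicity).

M is lower triangular, so its eigenvalues are the diagonal entries.
Diagonal: 2, -6, -4, -10.

-10, -6, -4, 2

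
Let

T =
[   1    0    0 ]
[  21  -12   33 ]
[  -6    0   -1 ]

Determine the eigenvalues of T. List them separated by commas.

Set up det(rI - T) = 0.
Expanding the 3×3 determinant: p(r) = r^3 + 12r^2 - r - 12.
Rational-root test: r = 1 gives p(1) = 0.
Factor out (r - 1): p(r) = (r - 1)·(r^2 + 13r + 12).
The quadratic factors as (r + 12)·(r + 1).
Eigenvalues: -12, -1, 1.

-12, -1, 1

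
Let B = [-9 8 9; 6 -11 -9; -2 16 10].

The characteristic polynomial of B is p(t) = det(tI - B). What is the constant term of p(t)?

-24

p(t) = t^3 + 10t^2 + 13t - 24.
The constant term is -24.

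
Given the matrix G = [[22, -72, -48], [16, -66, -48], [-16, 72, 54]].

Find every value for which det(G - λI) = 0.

Set up det(rI - G) = 0.
Expanding along the first row, p(r) = r^3 - 10r^2 + 12r + 72.
Since p(6) = 0, r = 6 is a root.
Dividing by (r - 6) leaves r^2 - 4r - 12.
The quadratic factors as (r + 2)·(r - 6).
Eigenvalues: -2, 6, 6.

-2, 6, 6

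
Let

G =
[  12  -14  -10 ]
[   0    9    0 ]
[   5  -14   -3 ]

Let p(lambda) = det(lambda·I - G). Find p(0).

p(0) = det(0·I − G) = det(−G) = (−1)^3·det(G).
det(G) = 126, so p(0) = -126.

-126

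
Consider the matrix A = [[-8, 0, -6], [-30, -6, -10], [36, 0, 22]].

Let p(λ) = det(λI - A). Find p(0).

p(0) = det(0·I − A) = det(−A) = (−1)^3·det(A).
det(A) = -240, so p(0) = 240.

240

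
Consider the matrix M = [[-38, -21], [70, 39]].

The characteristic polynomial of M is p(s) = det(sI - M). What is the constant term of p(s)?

-12

p(s) = s^2 - s - 12.
The constant term is -12.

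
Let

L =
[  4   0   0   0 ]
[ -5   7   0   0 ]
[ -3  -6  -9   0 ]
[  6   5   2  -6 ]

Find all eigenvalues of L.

-9, -6, 4, 7

L is lower triangular, so its eigenvalues are the diagonal entries.
Diagonal: 4, 7, -9, -6.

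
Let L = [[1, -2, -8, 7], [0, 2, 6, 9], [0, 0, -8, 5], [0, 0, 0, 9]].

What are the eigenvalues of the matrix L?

-8, 1, 2, 9

L is upper triangular, so its eigenvalues are the diagonal entries.
Diagonal: 1, 2, -8, 9.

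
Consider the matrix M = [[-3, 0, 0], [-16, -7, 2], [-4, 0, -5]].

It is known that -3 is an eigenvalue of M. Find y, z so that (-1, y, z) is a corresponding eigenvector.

5, 2

We need (M + 3I)v = 0.
M + 3I = [[0, 0, 0], [-16, -4, 2], [-4, 0, -2]].
Row 1: (0)·-1 + (0)·y + (0)·z = 0
Row 2: (-16)·-1 + (-4)·y + (2)·z = 0
Row 3: (-4)·-1 + (0)·y + (-2)·z = 0
Solving gives y = 5, z = 2.
Check: M·(-1, 5, 2) = (3, -15, -6) = -3·(-1, 5, 2).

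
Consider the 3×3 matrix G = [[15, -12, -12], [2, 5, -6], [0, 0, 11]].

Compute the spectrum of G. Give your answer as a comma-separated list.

Set up det(rI - G) = 0.
Expanding along the first row, p(r) = r^3 - 31r^2 + 319r - 1089.
Rational-root test: r = 9 gives p(9) = 0.
Factor out (r - 9): p(r) = (r - 9)·(r^2 - 22r + 121).
The quadratic factor is (r - 11)^2.
Eigenvalues: 9, 11, 11.

9, 11, 11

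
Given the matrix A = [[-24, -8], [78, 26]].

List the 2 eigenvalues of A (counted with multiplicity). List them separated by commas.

0, 2

det(A - lambda·I) = (-24 - lambda)(26 - lambda) - (-8)·(78) = lambda^2 - 2·lambda.
This factors as lambda·(lambda - 2) = 0.
Eigenvalues: 0, 2.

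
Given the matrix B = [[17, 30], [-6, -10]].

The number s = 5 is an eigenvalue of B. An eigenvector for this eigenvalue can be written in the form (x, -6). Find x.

15

We need (B - 5I)v = 0.
B - 5I = [[12, 30], [-6, -15]].
Row 1: (12)·x + (30)·-6 = 0
Row 2: (-6)·x + (-15)·-6 = 0
Solving gives x = 15.
Check: B·(15, -6) = (75, -30) = 5·(15, -6).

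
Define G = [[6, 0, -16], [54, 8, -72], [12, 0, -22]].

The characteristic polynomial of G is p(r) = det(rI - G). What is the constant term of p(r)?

-480

p(r) = r^3 + 8r^2 - 68r - 480.
The constant term is -480.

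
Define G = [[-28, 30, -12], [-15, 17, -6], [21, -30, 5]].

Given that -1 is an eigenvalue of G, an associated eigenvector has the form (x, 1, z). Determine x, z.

We need (G + 1I)v = 0.
G + 1I = [[-27, 30, -12], [-15, 18, -6], [21, -30, 6]].
Row 1: (-27)·x + (30)·1 + (-12)·z = 0
Row 2: (-15)·x + (18)·1 + (-6)·z = 0
Row 3: (21)·x + (-30)·1 + (6)·z = 0
Solving gives x = 2, z = -2.
Check: G·(2, 1, -2) = (-2, -1, 2) = -1·(2, 1, -2).

2, -2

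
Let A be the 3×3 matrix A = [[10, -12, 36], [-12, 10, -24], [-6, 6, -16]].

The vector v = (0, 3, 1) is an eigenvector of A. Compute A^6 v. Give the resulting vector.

First find the eigenvalue: Av = (0, 6, 2) = 2·(0, 3, 1), so λ = 2.
Then A^6 v = λ^6·v = 2^6·(0, 3, 1) = 64·(0, 3, 1) = (0, 192, 64).

(0, 192, 64)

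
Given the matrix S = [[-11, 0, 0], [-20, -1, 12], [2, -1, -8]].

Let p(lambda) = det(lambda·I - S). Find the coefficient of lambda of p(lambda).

119

p(lambda) = lambda^3 + 20·lambda^2 + 119·lambda + 220.
The coefficient of lambda is 119.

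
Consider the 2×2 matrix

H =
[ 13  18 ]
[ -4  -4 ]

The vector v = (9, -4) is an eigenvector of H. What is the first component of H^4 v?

First find the eigenvalue: Hv = (45, -20) = 5·(9, -4), so λ = 5.
Then H^4 v = λ^4·v = 5^4·(9, -4) = 625·(9, -4) = (5625, -2500).

5625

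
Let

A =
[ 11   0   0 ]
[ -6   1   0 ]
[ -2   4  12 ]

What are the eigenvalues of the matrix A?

A is lower triangular, so its eigenvalues are the diagonal entries.
Diagonal: 11, 1, 12.

1, 11, 12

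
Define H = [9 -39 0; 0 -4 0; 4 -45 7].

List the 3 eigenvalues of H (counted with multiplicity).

Compute the characteristic polynomial p(lambda) = det(lambda·I - H).
Cofactor expansion gives p(lambda) = lambda^3 - 12·lambda^2 - lambda + 252.
Since p(7) = 0, lambda = 7 is a root.
Dividing by (lambda - 7) leaves lambda^2 - 5·lambda - 36.
The quadratic factors as (lambda + 4)·(lambda - 9).
Eigenvalues: -4, 7, 9.

-4, 7, 9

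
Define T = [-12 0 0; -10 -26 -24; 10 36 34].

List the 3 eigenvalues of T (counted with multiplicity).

The characteristic polynomial is p(t) = det(tI - T).
Cofactor expansion gives p(t) = t^3 + 4t^2 - 116t - 240.
Try t = -12: p(-12) = 0, so -12 is a root.
Factor out (t + 12): p(t) = (t + 12)·(t^2 - 8t - 20).
The quadratic factors as (t + 2)·(t - 10).
Eigenvalues: -12, -2, 10.

-12, -2, 10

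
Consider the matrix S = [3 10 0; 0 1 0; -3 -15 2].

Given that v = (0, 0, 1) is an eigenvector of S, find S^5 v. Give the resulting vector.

First find the eigenvalue: Sv = (0, 0, 2) = 2·(0, 0, 1), so λ = 2.
Then S^5 v = λ^5·v = 2^5·(0, 0, 1) = 32·(0, 0, 1) = (0, 0, 32).

(0, 0, 32)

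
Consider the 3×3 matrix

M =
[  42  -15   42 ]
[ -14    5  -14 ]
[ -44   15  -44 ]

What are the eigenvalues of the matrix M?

-2, 0, 5

Compute the characteristic polynomial p(μ) = det(μI - M).
Expanding along the first row, p(μ) = μ^3 - 3μ^2 - 10μ.
Since p(5) = 0, μ = 5 is a root.
Dividing by (μ - 5) leaves μ^2 + 2μ.
The quadratic factors as (μ + 2)·μ.
Eigenvalues: -2, 0, 5.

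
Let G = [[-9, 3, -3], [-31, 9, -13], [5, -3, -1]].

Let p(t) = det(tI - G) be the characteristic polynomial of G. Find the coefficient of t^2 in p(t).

1

The coefficient of t^2 of det(tI - G) is −trace(G).
trace(G) = (-9) + (9) + (-1) = -1, so the coefficient is 1.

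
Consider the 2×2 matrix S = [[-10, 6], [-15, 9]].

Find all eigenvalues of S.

det(S - λI) = (-10 - λ)(9 - λ) - (6)·(-15) = λ^2 + λ.
This factors as (λ + 1)·λ = 0.
Eigenvalues: -1, 0.

-1, 0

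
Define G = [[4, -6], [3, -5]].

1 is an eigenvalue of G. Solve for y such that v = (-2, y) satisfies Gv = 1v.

-1

We need (G - 1I)v = 0.
G - 1I = [[3, -6], [3, -6]].
Row 1: (3)·-2 + (-6)·y = 0
Row 2: (3)·-2 + (-6)·y = 0
Solving gives y = -1.
Check: G·(-2, -1) = (-2, -1) = 1·(-2, -1).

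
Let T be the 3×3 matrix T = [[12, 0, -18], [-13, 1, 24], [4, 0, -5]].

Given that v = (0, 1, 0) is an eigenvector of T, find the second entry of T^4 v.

1

First find the eigenvalue: Tv = (0, 1, 0) = 1·(0, 1, 0), so λ = 1.
Then T^4 v = λ^4·v = 1^4·(0, 1, 0) = 1·(0, 1, 0) = (0, 1, 0).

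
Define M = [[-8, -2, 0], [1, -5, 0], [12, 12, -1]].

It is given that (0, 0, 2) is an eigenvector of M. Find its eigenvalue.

Compute Mv: M·(0, 0, 2) = (0, 0, -2).
Since Mv = λv, compare component 3: -2 = λ·2, so λ = -1.

-1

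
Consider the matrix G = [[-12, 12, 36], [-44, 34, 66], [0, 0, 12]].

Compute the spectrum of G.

The characteristic polynomial is p(r) = det(rI - G).
Expanding the 3×3 determinant: p(r) = r^3 - 34r^2 + 384r - 1440.
Try r = 12: p(12) = 0, so 12 is a root.
Dividing by (r - 12) leaves r^2 - 22r + 120.
The quadratic factors as (r - 10)·(r - 12).
Eigenvalues: 10, 12, 12.

10, 12, 12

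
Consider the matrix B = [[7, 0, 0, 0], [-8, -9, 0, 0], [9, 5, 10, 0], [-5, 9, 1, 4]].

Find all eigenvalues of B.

B is lower triangular, so its eigenvalues are the diagonal entries.
Diagonal: 7, -9, 10, 4.

-9, 4, 7, 10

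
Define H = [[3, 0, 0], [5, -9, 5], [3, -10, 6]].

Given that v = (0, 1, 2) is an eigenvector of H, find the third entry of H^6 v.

First find the eigenvalue: Hv = (0, 1, 2) = 1·(0, 1, 2), so λ = 1.
Then H^6 v = λ^6·v = 1^6·(0, 1, 2) = 1·(0, 1, 2) = (0, 1, 2).

2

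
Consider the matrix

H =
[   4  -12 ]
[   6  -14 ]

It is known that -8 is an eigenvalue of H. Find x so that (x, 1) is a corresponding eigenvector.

We need (H + 8I)v = 0.
H + 8I = [[12, -12], [6, -6]].
Row 1: (12)·x + (-12)·1 = 0
Row 2: (6)·x + (-6)·1 = 0
Solving gives x = 1.
Check: H·(1, 1) = (-8, -8) = -8·(1, 1).

1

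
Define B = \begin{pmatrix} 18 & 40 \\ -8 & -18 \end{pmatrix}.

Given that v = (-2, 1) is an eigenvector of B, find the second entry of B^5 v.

-32

First find the eigenvalue: Bv = (4, -2) = -2·(-2, 1), so λ = -2.
Then B^5 v = λ^5·v = (-2)^5·(-2, 1) = -32·(-2, 1) = (64, -32).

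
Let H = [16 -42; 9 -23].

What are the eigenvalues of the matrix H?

-5, -2

det(H - λI) = (16 - λ)(-23 - λ) - (-42)·(9) = λ^2 + 7λ + 10.
This factors as (λ + 5)·(λ + 2) = 0.
Eigenvalues: -5, -2.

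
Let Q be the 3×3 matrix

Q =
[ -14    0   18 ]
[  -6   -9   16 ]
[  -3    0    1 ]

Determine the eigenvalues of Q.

The characteristic polynomial is p(s) = det(sI - Q).
Cofactor expansion gives p(s) = s^3 + 22s^2 + 157s + 360.
Since p(-5) = 0, s = -5 is a root.
Dividing by (s + 5) leaves s^2 + 17s + 72.
The quadratic factors as (s + 9)·(s + 8).
Eigenvalues: -9, -8, -5.

-9, -8, -5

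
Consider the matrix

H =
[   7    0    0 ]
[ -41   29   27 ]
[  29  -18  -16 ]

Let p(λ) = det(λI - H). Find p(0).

p(0) = det(0·I − H) = det(−H) = (−1)^3·det(H).
det(H) = 154, so p(0) = -154.

-154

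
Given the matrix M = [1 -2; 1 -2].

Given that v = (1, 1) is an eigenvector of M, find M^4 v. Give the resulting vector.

First find the eigenvalue: Mv = (-1, -1) = -1·(1, 1), so λ = -1.
Then M^4 v = λ^4·v = (-1)^4·(1, 1) = 1·(1, 1) = (1, 1).

(1, 1)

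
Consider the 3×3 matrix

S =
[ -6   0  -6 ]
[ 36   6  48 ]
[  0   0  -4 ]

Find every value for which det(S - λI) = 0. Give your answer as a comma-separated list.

Set up det(λI - S) = 0.
Expanding the 3×3 determinant: p(λ) = λ^3 + 4λ^2 - 36λ - 144.
Since p(-4) = 0, λ = -4 is a root.
Factor out (λ + 4): p(λ) = (λ + 4)·(λ^2 - 36).
The quadratic factors as (λ + 6)·(λ - 6).
Eigenvalues: -6, -4, 6.

-6, -4, 6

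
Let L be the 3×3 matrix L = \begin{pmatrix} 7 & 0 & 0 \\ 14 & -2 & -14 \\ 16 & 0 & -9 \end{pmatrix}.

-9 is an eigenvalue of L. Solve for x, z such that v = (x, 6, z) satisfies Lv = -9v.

0, 3

We need (L + 9I)v = 0.
L + 9I = [[16, 0, 0], [14, 7, -14], [16, 0, 0]].
Row 1: (16)·x + (0)·6 + (0)·z = 0
Row 2: (14)·x + (7)·6 + (-14)·z = 0
Row 3: (16)·x + (0)·6 + (0)·z = 0
Solving gives x = 0, z = 3.
Check: L·(0, 6, 3) = (0, -54, -27) = -9·(0, 6, 3).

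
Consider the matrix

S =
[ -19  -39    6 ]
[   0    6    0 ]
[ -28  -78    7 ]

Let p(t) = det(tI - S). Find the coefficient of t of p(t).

p(t) = t^3 + 6t^2 - 37t - 210.
The coefficient of t is -37.

-37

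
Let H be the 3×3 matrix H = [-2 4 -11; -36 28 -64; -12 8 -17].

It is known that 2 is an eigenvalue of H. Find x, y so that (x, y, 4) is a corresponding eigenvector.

We need (H - 2I)v = 0.
H - 2I = [[-4, 4, -11], [-36, 26, -64], [-12, 8, -19]].
Row 1: (-4)·x + (4)·y + (-11)·4 = 0
Row 2: (-36)·x + (26)·y + (-64)·4 = 0
Row 3: (-12)·x + (8)·y + (-19)·4 = 0
Solving gives x = 3, y = 14.
Check: H·(3, 14, 4) = (6, 28, 8) = 2·(3, 14, 4).

3, 14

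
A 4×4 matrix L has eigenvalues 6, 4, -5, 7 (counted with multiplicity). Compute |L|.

det(L) is the product of the eigenvalues: (6) · (4) · (-5) · (7) = -840.

-840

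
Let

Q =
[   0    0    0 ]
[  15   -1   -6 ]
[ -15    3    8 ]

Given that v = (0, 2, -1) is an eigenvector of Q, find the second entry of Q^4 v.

First find the eigenvalue: Qv = (0, 4, -2) = 2·(0, 2, -1), so λ = 2.
Then Q^4 v = λ^4·v = 2^4·(0, 2, -1) = 16·(0, 2, -1) = (0, 32, -16).

32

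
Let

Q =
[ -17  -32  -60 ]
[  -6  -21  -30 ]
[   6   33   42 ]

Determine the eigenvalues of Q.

The characteristic polynomial is p(lambda) = det(lambda·I - Q).
Expanding the 3×3 determinant: p(lambda) = lambda^3 - 4·lambda^2 - 81·lambda - 180.
Try lambda = -3: p(-3) = 0, so -3 is a root.
Factor out (lambda + 3): p(lambda) = (lambda + 3)·(lambda^2 - 7·lambda - 60).
The quadratic factors as (lambda + 5)·(lambda - 12).
Eigenvalues: -5, -3, 12.

-5, -3, 12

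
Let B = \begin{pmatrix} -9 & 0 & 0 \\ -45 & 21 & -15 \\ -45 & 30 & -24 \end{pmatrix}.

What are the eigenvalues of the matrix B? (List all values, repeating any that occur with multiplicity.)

Set up det(sI - B) = 0.
Expanding along the first row, p(s) = s^3 + 12s^2 - 27s - 486.
Rational-root test: s = -9 gives p(-9) = 0.
Dividing by (s + 9) leaves s^2 + 3s - 54.
The quadratic factors as (s + 9)·(s - 6).
Eigenvalues: -9, -9, 6.

-9, -9, 6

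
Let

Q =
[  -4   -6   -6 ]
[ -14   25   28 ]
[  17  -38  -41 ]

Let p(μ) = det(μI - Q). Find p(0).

210

p(0) = det(0·I − Q) = det(−Q) = (−1)^3·det(Q).
det(Q) = -210, so p(0) = 210.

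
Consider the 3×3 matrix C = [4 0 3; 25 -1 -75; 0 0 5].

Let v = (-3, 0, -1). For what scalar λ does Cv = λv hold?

5

Compute Cv: C·(-3, 0, -1) = (-15, 0, -5).
Since Cv = λv, compare component 1: -15 = λ·-3, so λ = 5.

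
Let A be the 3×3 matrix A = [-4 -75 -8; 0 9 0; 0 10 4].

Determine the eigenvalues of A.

-4, 4, 9

Compute the characteristic polynomial p(μ) = det(μI - A).
Cofactor expansion gives p(μ) = μ^3 - 9μ^2 - 16μ + 144.
Try μ = -4: p(-4) = 0, so -4 is a root.
Dividing by (μ + 4) leaves μ^2 - 13μ + 36.
The quadratic factors as (μ - 4)·(μ - 9).
Eigenvalues: -4, 4, 9.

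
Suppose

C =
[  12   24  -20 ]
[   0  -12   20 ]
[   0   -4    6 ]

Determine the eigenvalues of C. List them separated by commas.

-4, -2, 12

Compute the characteristic polynomial p(λ) = det(λI - C).
Expanding along the first row, p(λ) = λ^3 - 6λ^2 - 64λ - 96.
Try λ = -2: p(-2) = 0, so -2 is a root.
Factor out (λ + 2): p(λ) = (λ + 2)·(λ^2 - 8λ - 48).
The quadratic factors as (λ + 4)·(λ - 12).
Eigenvalues: -4, -2, 12.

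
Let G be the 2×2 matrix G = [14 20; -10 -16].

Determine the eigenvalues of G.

det(G - λI) = (14 - λ)(-16 - λ) - (20)·(-10) = λ^2 + 2λ - 24.
This factors as (λ + 6)·(λ - 4) = 0.
Eigenvalues: -6, 4.

-6, 4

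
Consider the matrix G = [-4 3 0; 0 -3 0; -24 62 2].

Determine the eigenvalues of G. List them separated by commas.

-4, -3, 2

Compute the characteristic polynomial p(μ) = det(μI - G).
Cofactor expansion gives p(μ) = μ^3 + 5μ^2 - 2μ - 24.
Try μ = -4: p(-4) = 0, so -4 is a root.
Dividing by (μ + 4) leaves μ^2 + μ - 6.
The quadratic factors as (μ + 3)·(μ - 2).
Eigenvalues: -4, -3, 2.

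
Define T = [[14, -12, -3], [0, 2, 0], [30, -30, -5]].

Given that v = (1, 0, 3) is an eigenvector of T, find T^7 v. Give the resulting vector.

(78125, 0, 234375)

First find the eigenvalue: Tv = (5, 0, 15) = 5·(1, 0, 3), so λ = 5.
Then T^7 v = λ^7·v = 5^7·(1, 0, 3) = 78125·(1, 0, 3) = (78125, 0, 234375).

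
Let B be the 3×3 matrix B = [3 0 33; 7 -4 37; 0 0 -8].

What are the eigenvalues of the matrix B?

The characteristic polynomial is p(λ) = det(λI - B).
Expanding along the first row, p(λ) = λ^3 + 9λ^2 - 4λ - 96.
Rational-root test: λ = 3 gives p(3) = 0.
Factor out (λ - 3): p(λ) = (λ - 3)·(λ^2 + 12λ + 32).
The quadratic factors as (λ + 8)·(λ + 4).
Eigenvalues: -8, -4, 3.

-8, -4, 3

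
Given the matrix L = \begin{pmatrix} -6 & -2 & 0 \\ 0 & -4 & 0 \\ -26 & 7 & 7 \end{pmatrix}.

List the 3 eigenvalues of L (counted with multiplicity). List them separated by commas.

The characteristic polynomial is p(λ) = det(λI - L).
Expanding the 3×3 determinant: p(λ) = λ^3 + 3λ^2 - 46λ - 168.
Try λ = -4: p(-4) = 0, so -4 is a root.
Dividing by (λ + 4) leaves λ^2 - λ - 42.
The quadratic factors as (λ + 6)·(λ - 7).
Eigenvalues: -6, -4, 7.

-6, -4, 7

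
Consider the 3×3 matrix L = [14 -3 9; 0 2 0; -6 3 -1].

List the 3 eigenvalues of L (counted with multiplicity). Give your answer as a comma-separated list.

2, 5, 8

Set up det(rI - L) = 0.
Expanding the 3×3 determinant: p(r) = r^3 - 15r^2 + 66r - 80.
Try r = 2: p(2) = 0, so 2 is a root.
Dividing by (r - 2) leaves r^2 - 13r + 40.
The quadratic factors as (r - 5)·(r - 8).
Eigenvalues: 2, 5, 8.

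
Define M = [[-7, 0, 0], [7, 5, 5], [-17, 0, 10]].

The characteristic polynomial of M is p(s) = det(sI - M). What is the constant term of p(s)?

350

p(s) = s^3 - 8s^2 - 55s + 350.
The constant term is 350.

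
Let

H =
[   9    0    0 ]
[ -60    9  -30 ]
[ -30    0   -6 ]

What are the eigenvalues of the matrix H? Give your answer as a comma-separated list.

The characteristic polynomial is p(lambda) = det(lambda·I - H).
Cofactor expansion gives p(lambda) = lambda^3 - 12·lambda^2 - 27·lambda + 486.
Rational-root test: lambda = -6 gives p(-6) = 0.
Dividing by (lambda + 6) leaves lambda^2 - 18·lambda + 81.
The quadratic factor is (lambda - 9)^2.
Eigenvalues: -6, 9, 9.

-6, 9, 9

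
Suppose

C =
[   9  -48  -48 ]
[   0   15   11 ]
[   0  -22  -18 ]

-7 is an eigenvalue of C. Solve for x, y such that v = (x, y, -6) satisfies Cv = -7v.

-9, 3

We need (C + 7I)v = 0.
C + 7I = [[16, -48, -48], [0, 22, 11], [0, -22, -11]].
Row 1: (16)·x + (-48)·y + (-48)·-6 = 0
Row 2: (0)·x + (22)·y + (11)·-6 = 0
Row 3: (0)·x + (-22)·y + (-11)·-6 = 0
Solving gives x = -9, y = 3.
Check: C·(-9, 3, -6) = (63, -21, 42) = -7·(-9, 3, -6).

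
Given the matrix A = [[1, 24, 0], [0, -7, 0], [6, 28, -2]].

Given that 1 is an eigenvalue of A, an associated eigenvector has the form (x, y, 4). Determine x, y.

We need (A - 1I)v = 0.
A - 1I = [[0, 24, 0], [0, -8, 0], [6, 28, -3]].
Row 1: (0)·x + (24)·y + (0)·4 = 0
Row 2: (0)·x + (-8)·y + (0)·4 = 0
Row 3: (6)·x + (28)·y + (-3)·4 = 0
Solving gives x = 2, y = 0.
Check: A·(2, 0, 4) = (2, 0, 4) = 1·(2, 0, 4).

2, 0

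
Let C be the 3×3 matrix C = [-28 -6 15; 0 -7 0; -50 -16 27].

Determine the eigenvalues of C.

Compute the characteristic polynomial p(t) = det(tI - C).
Expanding the 3×3 determinant: p(t) = t^3 + 8t^2 + t - 42.
Since p(2) = 0, t = 2 is a root.
Factor out (t - 2): p(t) = (t - 2)·(t^2 + 10t + 21).
The quadratic factors as (t + 7)·(t + 3).
Eigenvalues: -7, -3, 2.

-7, -3, 2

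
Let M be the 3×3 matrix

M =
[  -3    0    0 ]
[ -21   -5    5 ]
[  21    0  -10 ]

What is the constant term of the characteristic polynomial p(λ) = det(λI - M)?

p(0) = det(0·I − M) = det(−M) = (−1)^3·det(M).
det(M) = -150, so p(0) = 150.

150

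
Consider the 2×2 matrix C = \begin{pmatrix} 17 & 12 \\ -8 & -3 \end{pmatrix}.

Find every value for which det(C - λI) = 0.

det(C - tI) = (17 - t)(-3 - t) - (12)·(-8) = t^2 - 14t + 45.
This factors as (t - 5)·(t - 9) = 0.
Eigenvalues: 5, 9.

5, 9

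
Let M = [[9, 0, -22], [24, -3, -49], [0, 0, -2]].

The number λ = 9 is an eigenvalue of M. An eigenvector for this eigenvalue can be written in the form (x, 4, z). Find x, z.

2, 0

We need (M - 9I)v = 0.
M - 9I = [[0, 0, -22], [24, -12, -49], [0, 0, -11]].
Row 1: (0)·x + (0)·4 + (-22)·z = 0
Row 2: (24)·x + (-12)·4 + (-49)·z = 0
Row 3: (0)·x + (0)·4 + (-11)·z = 0
Solving gives x = 2, z = 0.
Check: M·(2, 4, 0) = (18, 36, 0) = 9·(2, 4, 0).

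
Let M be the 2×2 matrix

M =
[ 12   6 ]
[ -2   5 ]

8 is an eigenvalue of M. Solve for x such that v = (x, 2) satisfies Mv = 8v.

We need (M - 8I)v = 0.
M - 8I = [[4, 6], [-2, -3]].
Row 1: (4)·x + (6)·2 = 0
Row 2: (-2)·x + (-3)·2 = 0
Solving gives x = -3.
Check: M·(-3, 2) = (-24, 16) = 8·(-3, 2).

-3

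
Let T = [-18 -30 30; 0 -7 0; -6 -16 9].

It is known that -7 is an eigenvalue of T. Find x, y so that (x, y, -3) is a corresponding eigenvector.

We need (T + 7I)v = 0.
T + 7I = [[-11, -30, 30], [0, 0, 0], [-6, -16, 16]].
Row 1: (-11)·x + (-30)·y + (30)·-3 = 0
Row 2: (0)·x + (0)·y + (0)·-3 = 0
Row 3: (-6)·x + (-16)·y + (16)·-3 = 0
Solving gives x = 0, y = -3.
Check: T·(0, -3, -3) = (0, 21, 21) = -7·(0, -3, -3).

0, -3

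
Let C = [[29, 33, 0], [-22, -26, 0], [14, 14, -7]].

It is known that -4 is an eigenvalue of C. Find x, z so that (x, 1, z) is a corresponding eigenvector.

-1, 0

We need (C + 4I)v = 0.
C + 4I = [[33, 33, 0], [-22, -22, 0], [14, 14, -3]].
Row 1: (33)·x + (33)·1 + (0)·z = 0
Row 2: (-22)·x + (-22)·1 + (0)·z = 0
Row 3: (14)·x + (14)·1 + (-3)·z = 0
Solving gives x = -1, z = 0.
Check: C·(-1, 1, 0) = (4, -4, 0) = -4·(-1, 1, 0).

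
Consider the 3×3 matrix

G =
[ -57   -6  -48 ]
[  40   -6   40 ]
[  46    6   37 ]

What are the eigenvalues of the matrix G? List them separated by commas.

Set up det(λI - G) = 0.
Expanding the 3×3 determinant: p(λ) = λ^3 + 26λ^2 + 219λ + 594.
Try λ = -11: p(-11) = 0, so -11 is a root.
Factor out (λ + 11): p(λ) = (λ + 11)·(λ^2 + 15λ + 54).
The quadratic factors as (λ + 9)·(λ + 6).
Eigenvalues: -11, -9, -6.

-11, -9, -6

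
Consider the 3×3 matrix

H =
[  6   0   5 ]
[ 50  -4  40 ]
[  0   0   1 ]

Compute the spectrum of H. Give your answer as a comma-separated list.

Compute the characteristic polynomial p(lambda) = det(lambda·I - H).
Expanding the 3×3 determinant: p(lambda) = lambda^3 - 3·lambda^2 - 22·lambda + 24.
Try lambda = 1: p(1) = 0, so 1 is a root.
Dividing by (lambda - 1) leaves lambda^2 - 2·lambda - 24.
The quadratic factors as (lambda + 4)·(lambda - 6).
Eigenvalues: -4, 1, 6.

-4, 1, 6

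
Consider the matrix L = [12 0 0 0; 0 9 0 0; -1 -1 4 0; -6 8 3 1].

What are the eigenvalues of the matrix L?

L is lower triangular, so its eigenvalues are the diagonal entries.
Diagonal: 12, 9, 4, 1.

1, 4, 9, 12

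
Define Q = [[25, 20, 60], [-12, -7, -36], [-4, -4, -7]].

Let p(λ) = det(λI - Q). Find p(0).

p(0) = det(0·I − Q) = det(−Q) = (−1)^3·det(Q).
det(Q) = 25, so p(0) = -25.

-25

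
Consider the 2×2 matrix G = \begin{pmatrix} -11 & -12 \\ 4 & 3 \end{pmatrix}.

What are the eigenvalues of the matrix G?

-5, -3

det(G - λI) = (-11 - λ)(3 - λ) - (-12)·(4) = λ^2 + 8λ + 15.
This factors as (λ + 5)·(λ + 3) = 0.
Eigenvalues: -5, -3.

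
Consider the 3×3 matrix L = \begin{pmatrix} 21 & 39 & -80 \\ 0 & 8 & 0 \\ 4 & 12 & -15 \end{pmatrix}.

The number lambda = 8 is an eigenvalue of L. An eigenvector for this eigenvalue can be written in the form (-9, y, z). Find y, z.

We need (L - 8I)v = 0.
L - 8I = [[13, 39, -80], [0, 0, 0], [4, 12, -23]].
Row 1: (13)·-9 + (39)·y + (-80)·z = 0
Row 2: (0)·-9 + (0)·y + (0)·z = 0
Row 3: (4)·-9 + (12)·y + (-23)·z = 0
Solving gives y = 3, z = 0.
Check: L·(-9, 3, 0) = (-72, 24, 0) = 8·(-9, 3, 0).

3, 0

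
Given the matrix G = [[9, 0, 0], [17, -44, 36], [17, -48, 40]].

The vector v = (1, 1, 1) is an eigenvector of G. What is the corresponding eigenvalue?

Compute Gv: G·(1, 1, 1) = (9, 9, 9).
Since Gv = λv, compare component 1: 9 = λ·1, so λ = 9.

9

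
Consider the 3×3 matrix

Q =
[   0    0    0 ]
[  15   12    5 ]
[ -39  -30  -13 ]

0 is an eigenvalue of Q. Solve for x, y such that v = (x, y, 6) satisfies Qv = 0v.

We need (Q)v = 0.
Q = [[0, 0, 0], [15, 12, 5], [-39, -30, -13]].
Row 1: (0)·x + (0)·y + (0)·6 = 0
Row 2: (15)·x + (12)·y + (5)·6 = 0
Row 3: (-39)·x + (-30)·y + (-13)·6 = 0
Solving gives x = -2, y = 0.
Check: Q·(-2, 0, 6) = (0, 0, 0) = 0·(-2, 0, 6).

-2, 0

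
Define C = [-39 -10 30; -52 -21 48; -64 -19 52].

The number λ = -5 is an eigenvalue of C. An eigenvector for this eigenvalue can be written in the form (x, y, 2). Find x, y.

We need (C + 5I)v = 0.
C + 5I = [[-34, -10, 30], [-52, -16, 48], [-64, -19, 57]].
Row 1: (-34)·x + (-10)·y + (30)·2 = 0
Row 2: (-52)·x + (-16)·y + (48)·2 = 0
Row 3: (-64)·x + (-19)·y + (57)·2 = 0
Solving gives x = 0, y = 6.
Check: C·(0, 6, 2) = (0, -30, -10) = -5·(0, 6, 2).

0, 6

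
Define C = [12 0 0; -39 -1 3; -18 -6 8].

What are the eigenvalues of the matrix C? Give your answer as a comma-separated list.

Compute the characteristic polynomial p(μ) = det(μI - C).
Cofactor expansion gives p(μ) = μ^3 - 19μ^2 + 94μ - 120.
Since p(2) = 0, μ = 2 is a root.
Dividing by (μ - 2) leaves μ^2 - 17μ + 60.
The quadratic factors as (μ - 5)·(μ - 12).
Eigenvalues: 2, 5, 12.

2, 5, 12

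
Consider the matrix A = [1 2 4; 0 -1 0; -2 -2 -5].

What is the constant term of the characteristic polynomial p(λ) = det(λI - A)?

3

p(0) = det(0·I − A) = det(−A) = (−1)^3·det(A).
det(A) = -3, so p(0) = 3.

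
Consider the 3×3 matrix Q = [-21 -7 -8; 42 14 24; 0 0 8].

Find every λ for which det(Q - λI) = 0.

Compute the characteristic polynomial p(λ) = det(λI - Q).
Expanding the 3×3 determinant: p(λ) = λ^3 - λ^2 - 56λ.
Rational-root test: λ = 0 gives p(0) = 0.
Dividing by λ leaves λ^2 - λ - 56.
The quadratic factors as (λ + 7)·(λ - 8).
Eigenvalues: -7, 0, 8.

-7, 0, 8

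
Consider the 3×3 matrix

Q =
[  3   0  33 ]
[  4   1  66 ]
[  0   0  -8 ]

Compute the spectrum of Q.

-8, 1, 3

Compute the characteristic polynomial p(t) = det(tI - Q).
Expanding along the first row, p(t) = t^3 + 4t^2 - 29t + 24.
Since p(1) = 0, t = 1 is a root.
Factor out (t - 1): p(t) = (t - 1)·(t^2 + 5t - 24).
The quadratic factors as (t + 8)·(t - 3).
Eigenvalues: -8, 1, 3.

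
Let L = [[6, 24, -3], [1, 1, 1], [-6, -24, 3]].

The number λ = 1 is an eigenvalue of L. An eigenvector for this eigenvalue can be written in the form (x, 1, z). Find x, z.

We need (L - 1I)v = 0.
L - 1I = [[5, 24, -3], [1, 0, 1], [-6, -24, 2]].
Row 1: (5)·x + (24)·1 + (-3)·z = 0
Row 2: (1)·x + (0)·1 + (1)·z = 0
Row 3: (-6)·x + (-24)·1 + (2)·z = 0
Solving gives x = -3, z = 3.
Check: L·(-3, 1, 3) = (-3, 1, 3) = 1·(-3, 1, 3).

-3, 3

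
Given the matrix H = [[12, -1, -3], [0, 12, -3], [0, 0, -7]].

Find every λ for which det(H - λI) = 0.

H is upper triangular, so its eigenvalues are the diagonal entries.
Diagonal: 12, 12, -7.

-7, 12, 12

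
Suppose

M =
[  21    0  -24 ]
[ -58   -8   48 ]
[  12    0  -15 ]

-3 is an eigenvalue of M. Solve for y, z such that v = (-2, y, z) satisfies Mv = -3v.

4, -2

We need (M + 3I)v = 0.
M + 3I = [[24, 0, -24], [-58, -5, 48], [12, 0, -12]].
Row 1: (24)·-2 + (0)·y + (-24)·z = 0
Row 2: (-58)·-2 + (-5)·y + (48)·z = 0
Row 3: (12)·-2 + (0)·y + (-12)·z = 0
Solving gives y = 4, z = -2.
Check: M·(-2, 4, -2) = (6, -12, 6) = -3·(-2, 4, -2).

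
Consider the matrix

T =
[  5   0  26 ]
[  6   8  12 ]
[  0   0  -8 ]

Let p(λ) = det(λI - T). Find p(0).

320

p(0) = det(0·I − T) = det(−T) = (−1)^3·det(T).
det(T) = -320, so p(0) = 320.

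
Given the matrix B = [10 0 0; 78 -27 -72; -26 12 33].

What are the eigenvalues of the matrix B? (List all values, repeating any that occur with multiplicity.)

-3, 9, 10

Set up det(tI - B) = 0.
Expanding the 3×3 determinant: p(t) = t^3 - 16t^2 + 33t + 270.
Try t = -3: p(-3) = 0, so -3 is a root.
Dividing by (t + 3) leaves t^2 - 19t + 90.
The quadratic factors as (t - 9)·(t - 10).
Eigenvalues: -3, 9, 10.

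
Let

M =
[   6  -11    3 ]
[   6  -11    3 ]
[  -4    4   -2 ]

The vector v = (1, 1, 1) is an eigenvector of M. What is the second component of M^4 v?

16

First find the eigenvalue: Mv = (-2, -2, -2) = -2·(1, 1, 1), so λ = -2.
Then M^4 v = λ^4·v = (-2)^4·(1, 1, 1) = 16·(1, 1, 1) = (16, 16, 16).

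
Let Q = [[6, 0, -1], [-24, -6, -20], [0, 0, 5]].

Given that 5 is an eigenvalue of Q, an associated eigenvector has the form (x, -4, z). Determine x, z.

We need (Q - 5I)v = 0.
Q - 5I = [[1, 0, -1], [-24, -11, -20], [0, 0, 0]].
Row 1: (1)·x + (0)·-4 + (-1)·z = 0
Row 2: (-24)·x + (-11)·-4 + (-20)·z = 0
Row 3: (0)·x + (0)·-4 + (0)·z = 0
Solving gives x = 1, z = 1.
Check: Q·(1, -4, 1) = (5, -20, 5) = 5·(1, -4, 1).

1, 1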